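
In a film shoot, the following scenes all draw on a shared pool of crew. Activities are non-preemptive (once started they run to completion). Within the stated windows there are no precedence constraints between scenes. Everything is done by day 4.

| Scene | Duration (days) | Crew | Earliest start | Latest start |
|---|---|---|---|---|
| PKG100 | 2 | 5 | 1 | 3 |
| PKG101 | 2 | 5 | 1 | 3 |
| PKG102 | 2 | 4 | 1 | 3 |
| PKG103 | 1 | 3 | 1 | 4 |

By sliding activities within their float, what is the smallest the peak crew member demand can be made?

Early-start (PKG100@1, PKG101@1, PKG102@1, PKG103@1) gives peak 17: d1:17  d2:14  d3:0  d4:0.
Shift PKG101→3, PKG103→3.
Schedule PKG100@1, PKG101@3, PKG102@1, PKG103@3: d1:9  d2:9  d3:8  d4:5 — peak 9.

9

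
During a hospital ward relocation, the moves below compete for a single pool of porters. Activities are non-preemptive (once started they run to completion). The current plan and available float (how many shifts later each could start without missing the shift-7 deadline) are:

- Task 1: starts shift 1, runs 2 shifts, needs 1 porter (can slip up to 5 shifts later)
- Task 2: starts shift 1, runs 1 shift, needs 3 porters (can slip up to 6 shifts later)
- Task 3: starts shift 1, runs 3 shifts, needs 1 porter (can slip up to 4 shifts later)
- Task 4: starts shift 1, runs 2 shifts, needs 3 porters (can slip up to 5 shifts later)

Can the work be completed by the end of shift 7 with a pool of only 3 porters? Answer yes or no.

yes

Schedule Task 1@1, Task 2@4, Task 3@1, Task 4@5: s1:2  s2:2  s3:1  s4:3  s5:3  s6:3  s7:0 — peak 3 ≤ 3.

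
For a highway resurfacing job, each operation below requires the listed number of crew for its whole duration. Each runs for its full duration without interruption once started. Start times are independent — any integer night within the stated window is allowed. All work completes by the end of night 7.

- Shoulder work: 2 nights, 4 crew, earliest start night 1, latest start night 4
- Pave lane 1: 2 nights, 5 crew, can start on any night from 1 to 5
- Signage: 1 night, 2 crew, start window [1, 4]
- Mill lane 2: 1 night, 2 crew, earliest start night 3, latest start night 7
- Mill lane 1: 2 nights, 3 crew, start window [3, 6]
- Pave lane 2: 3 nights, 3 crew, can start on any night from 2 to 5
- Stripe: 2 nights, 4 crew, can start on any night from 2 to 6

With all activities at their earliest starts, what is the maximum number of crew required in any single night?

16

Early-start schedule: Shoulder work@1, Pave lane 1@1, Signage@1, Mill lane 2@3, Mill lane 1@3, Pave lane 2@2, Stripe@2.
Load per night: night 1: 11, night 2: 16, night 3: 12, night 4: 6, night 5: 0, night 6: 0, night 7: 0.
Peak is 16.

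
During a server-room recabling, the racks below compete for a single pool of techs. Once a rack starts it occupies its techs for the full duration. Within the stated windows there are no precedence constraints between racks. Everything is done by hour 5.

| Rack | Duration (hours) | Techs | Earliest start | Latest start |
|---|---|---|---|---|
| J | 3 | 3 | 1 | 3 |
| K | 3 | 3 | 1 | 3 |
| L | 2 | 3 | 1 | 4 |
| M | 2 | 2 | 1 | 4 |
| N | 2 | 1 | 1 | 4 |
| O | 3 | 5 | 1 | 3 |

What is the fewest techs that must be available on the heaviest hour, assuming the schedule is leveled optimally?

Early-start (J@1, K@1, L@1, M@1, N@1, O@1) gives peak 17: h1:17  h2:17  h3:11  h4:0  h5:0.
Shift N→4, O→3.
Schedule J@1, K@1, L@1, M@1, N@4, O@3: h1:11  h2:11  h3:11  h4:6  h5:6 — peak 11.

11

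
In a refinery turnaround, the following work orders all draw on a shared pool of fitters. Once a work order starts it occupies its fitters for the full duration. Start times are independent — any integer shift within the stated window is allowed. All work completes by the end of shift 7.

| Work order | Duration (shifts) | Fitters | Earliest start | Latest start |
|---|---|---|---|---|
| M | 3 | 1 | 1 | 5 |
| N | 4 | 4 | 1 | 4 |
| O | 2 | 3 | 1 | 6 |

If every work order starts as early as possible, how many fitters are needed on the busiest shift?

Early-start schedule: M@1, N@1, O@1.
Load per shift: shift 1: 8, shift 2: 8, shift 3: 5, shift 4: 4, shift 5: 0, shift 6: 0, shift 7: 0.
Peak is 8.

8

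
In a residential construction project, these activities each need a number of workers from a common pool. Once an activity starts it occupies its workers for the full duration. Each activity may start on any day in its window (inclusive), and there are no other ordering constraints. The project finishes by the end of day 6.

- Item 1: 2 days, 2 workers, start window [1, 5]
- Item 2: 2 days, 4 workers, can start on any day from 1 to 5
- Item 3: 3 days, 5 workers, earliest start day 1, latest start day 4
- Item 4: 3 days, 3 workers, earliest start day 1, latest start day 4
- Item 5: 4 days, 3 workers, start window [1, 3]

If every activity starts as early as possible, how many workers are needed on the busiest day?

17

Early-start schedule: Item 1@1, Item 2@1, Item 3@1, Item 4@1, Item 5@1.
Load per day: day 1: 17, day 2: 17, day 3: 11, day 4: 3, day 5: 0, day 6: 0.
Peak is 17.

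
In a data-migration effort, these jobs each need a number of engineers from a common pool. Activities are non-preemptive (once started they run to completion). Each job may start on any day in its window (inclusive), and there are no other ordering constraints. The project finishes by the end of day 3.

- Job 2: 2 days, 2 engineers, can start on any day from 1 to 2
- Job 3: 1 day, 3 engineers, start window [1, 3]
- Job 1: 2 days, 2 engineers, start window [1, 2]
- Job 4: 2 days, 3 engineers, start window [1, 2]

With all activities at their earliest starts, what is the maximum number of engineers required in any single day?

10

Early-start schedule: Job 2@1, Job 3@1, Job 1@1, Job 4@1.
Load per day: day 1: 10, day 2: 7, day 3: 0.
Peak is 10.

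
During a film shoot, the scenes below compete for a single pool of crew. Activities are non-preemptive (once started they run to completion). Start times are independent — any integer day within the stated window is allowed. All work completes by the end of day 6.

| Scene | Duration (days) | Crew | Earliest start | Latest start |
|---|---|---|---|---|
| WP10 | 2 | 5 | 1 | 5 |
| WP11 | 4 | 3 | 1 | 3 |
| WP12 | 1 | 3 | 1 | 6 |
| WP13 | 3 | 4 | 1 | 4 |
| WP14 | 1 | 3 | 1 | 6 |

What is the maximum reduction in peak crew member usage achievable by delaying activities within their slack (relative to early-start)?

10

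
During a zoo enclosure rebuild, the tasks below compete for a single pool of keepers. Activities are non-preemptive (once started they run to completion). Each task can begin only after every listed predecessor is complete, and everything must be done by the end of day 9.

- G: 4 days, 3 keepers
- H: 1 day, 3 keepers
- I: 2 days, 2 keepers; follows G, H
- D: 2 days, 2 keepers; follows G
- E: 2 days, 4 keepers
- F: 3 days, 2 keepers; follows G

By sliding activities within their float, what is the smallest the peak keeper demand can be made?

6

Early-start (G@1, H@1, I@5, D@5, E@1, F@5) gives peak 10: d1:10  d2:7  d3:3  d4:3  d5:6  d6:6  d7:2  d8:0  d9:0.
Shift E→7.
Schedule G@1, H@1, I@5, D@5, E@7, F@5: d1:6  d2:3  d3:3  d4:3  d5:6  d6:6  d7:6  d8:4  d9:0 — peak 6.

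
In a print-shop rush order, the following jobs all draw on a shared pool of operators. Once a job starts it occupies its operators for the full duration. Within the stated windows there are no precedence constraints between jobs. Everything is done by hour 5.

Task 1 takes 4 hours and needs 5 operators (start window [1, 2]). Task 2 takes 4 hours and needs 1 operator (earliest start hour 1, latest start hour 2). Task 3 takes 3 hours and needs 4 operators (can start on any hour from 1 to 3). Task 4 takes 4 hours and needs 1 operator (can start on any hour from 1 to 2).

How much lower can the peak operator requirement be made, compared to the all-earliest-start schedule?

0

Early-start peak: h1:11  h2:11  h3:11  h4:7  h5:0 ⇒ 11.
Leveled (Task 1@1, Task 2@1, Task 3@1, Task 4@1): h1:11  h2:11  h3:11  h4:7  h5:0 ⇒ 11.
Reduction 11 − 11 = 0.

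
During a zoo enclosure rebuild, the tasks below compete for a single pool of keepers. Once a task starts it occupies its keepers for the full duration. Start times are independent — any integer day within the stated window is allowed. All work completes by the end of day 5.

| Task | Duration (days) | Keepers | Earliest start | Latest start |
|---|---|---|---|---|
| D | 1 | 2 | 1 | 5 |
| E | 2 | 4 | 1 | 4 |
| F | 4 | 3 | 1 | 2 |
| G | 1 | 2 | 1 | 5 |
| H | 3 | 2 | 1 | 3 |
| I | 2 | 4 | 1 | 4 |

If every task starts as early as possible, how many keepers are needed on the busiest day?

17

Early-start schedule: D@1, E@1, F@1, G@1, H@1, I@1.
Load per day: day 1: 17, day 2: 13, day 3: 5, day 4: 3, day 5: 0.
Peak is 17.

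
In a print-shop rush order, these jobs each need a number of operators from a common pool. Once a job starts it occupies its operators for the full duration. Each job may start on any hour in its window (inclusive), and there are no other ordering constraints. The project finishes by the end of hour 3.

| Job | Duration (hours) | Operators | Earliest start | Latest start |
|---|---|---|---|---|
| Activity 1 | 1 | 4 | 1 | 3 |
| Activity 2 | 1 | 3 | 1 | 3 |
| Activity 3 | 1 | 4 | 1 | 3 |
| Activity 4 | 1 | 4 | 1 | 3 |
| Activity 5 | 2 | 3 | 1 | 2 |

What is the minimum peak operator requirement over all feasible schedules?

Early-start (Activity 1@1, Activity 2@1, Activity 3@1, Activity 4@1, Activity 5@1) gives peak 18: h1:18  h2:3  h3:0.
Shift Activity 3→2, Activity 4→3, Activity 5→2.
Schedule Activity 1@1, Activity 2@1, Activity 3@2, Activity 4@3, Activity 5@2: h1:7  h2:7  h3:7 — peak 7.
Total operator-hours = 21 over 3 hours ⇒ peak ≥ ⌈21/3⌉ = 7, so 7 is optimal.

7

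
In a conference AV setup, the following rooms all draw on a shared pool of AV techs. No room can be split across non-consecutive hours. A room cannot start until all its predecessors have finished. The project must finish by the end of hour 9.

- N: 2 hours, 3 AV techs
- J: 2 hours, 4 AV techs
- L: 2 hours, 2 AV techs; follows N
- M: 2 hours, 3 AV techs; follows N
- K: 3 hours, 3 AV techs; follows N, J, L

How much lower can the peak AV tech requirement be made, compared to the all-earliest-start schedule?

2

Early-start peak: h1:7  h2:7  h3:5  h4:5  h5:3  h6:3  h7:3  h8:0  h9:0 ⇒ 7.
Leveled (N@1, J@3, L@5, M@5, K@7): h1:3  h2:3  h3:4  h4:4  h5:5  h6:5  h7:3  h8:3  h9:3 ⇒ 5.
Reduction 7 − 5 = 2.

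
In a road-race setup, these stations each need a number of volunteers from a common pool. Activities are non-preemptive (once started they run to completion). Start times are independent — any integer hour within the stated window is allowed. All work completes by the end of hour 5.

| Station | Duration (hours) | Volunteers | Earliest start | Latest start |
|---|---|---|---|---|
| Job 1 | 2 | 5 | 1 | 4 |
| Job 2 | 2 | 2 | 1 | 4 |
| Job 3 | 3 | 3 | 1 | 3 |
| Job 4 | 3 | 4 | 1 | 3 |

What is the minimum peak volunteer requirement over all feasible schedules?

7

Early-start (Job 1@1, Job 2@1, Job 3@1, Job 4@1) gives peak 14: h1:14  h2:14  h3:7  h4:0  h5:0.
Shift Job 3→3, Job 4→3.
Schedule Job 1@1, Job 2@1, Job 3@3, Job 4@3: h1:7  h2:7  h3:7  h4:7  h5:7 — peak 7.
Total volunteer-hours = 35 over 5 hours ⇒ peak ≥ ⌈35/5⌉ = 7, so 7 is optimal.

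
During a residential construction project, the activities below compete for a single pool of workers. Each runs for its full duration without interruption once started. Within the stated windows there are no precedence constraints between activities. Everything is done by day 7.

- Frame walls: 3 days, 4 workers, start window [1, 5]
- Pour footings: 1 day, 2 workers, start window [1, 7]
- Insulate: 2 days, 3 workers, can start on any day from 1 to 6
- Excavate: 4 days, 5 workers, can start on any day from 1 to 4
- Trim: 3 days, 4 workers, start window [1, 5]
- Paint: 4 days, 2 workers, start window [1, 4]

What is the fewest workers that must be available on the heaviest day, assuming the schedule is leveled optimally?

Early-start (Frame walls@1, Pour footings@1, Insulate@1, Excavate@1, Trim@1, Paint@1) gives peak 20: d1:20  d2:18  d3:15  d4:7  d5:0  d6:0  d7:0.
Shift Insulate→2, Excavate→4, Trim→5.
Schedule Frame walls@1, Pour footings@1, Insulate@2, Excavate@4, Trim@5, Paint@1: d1:8  d2:9  d3:9  d4:7  d5:9  d6:9  d7:9 — peak 9.
Total worker-days = 60 over 7 days ⇒ peak ≥ ⌈60/7⌉ = 9, so 9 is optimal.

9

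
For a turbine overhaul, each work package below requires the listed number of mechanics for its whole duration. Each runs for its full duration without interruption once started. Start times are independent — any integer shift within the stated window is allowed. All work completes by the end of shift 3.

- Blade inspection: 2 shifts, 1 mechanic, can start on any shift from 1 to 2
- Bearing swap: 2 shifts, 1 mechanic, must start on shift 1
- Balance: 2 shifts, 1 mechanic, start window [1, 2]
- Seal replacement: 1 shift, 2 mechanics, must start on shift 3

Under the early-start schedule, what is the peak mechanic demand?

Early-start schedule: Blade inspection@1, Bearing swap@1, Balance@1, Seal replacement@3.
Load per shift: shift 1: 3, shift 2: 3, shift 3: 2.
Peak is 3.

3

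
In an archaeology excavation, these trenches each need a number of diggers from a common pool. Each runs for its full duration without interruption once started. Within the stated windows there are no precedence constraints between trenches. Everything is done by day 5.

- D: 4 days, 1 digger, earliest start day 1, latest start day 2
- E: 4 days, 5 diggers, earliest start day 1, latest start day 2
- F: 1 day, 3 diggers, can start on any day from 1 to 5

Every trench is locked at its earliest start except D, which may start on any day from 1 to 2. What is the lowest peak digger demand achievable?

8

D@1: d1:9  d2:6  d3:6  d4:6  d5:0 → peak 9
D@2: d1:8  d2:6  d3:6  d4:6  d5:1 → peak 8
Best is D@2, peak 8.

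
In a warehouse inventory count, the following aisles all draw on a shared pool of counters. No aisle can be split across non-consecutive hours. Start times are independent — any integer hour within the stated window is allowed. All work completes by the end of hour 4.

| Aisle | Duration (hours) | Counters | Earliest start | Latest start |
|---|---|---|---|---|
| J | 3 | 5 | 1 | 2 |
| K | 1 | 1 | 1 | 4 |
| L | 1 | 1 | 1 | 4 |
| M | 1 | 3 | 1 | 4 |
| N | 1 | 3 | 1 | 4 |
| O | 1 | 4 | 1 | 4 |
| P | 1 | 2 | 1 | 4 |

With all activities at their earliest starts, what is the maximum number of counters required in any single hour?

Early-start schedule: J@1, K@1, L@1, M@1, N@1, O@1, P@1.
Load per hour: hour 1: 19, hour 2: 5, hour 3: 5, hour 4: 0.
Peak is 19.

19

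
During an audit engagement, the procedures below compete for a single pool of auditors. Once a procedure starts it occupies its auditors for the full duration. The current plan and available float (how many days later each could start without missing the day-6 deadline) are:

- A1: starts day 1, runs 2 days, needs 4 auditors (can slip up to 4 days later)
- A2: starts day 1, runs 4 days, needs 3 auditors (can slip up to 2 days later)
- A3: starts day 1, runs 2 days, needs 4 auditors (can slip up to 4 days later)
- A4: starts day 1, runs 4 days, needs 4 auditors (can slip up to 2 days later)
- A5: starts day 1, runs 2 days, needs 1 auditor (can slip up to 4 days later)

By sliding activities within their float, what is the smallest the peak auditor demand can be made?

8

Early-start (A1@1, A2@1, A3@1, A4@1, A5@1) gives peak 16: d1:16  d2:16  d3:7  d4:7  d5:0  d6:0.
Shift A3→5, A4→3.
Schedule A1@1, A2@1, A3@5, A4@3, A5@1: d1:8  d2:8  d3:7  d4:7  d5:8  d6:8 — peak 8.
Total auditor-days = 46 over 6 days ⇒ peak ≥ ⌈46/6⌉ = 8, so 8 is optimal.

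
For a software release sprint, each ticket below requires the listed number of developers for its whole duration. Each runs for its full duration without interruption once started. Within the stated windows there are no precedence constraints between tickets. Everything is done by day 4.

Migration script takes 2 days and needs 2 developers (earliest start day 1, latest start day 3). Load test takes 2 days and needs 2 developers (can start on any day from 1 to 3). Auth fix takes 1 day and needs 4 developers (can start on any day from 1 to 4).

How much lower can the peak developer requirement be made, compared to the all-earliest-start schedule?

4

Early-start peak: d1:8  d2:4  d3:0  d4:0 ⇒ 8.
Leveled (Migration script@1, Load test@1, Auth fix@3): d1:4  d2:4  d3:4  d4:0 ⇒ 4.
Reduction 8 − 4 = 4.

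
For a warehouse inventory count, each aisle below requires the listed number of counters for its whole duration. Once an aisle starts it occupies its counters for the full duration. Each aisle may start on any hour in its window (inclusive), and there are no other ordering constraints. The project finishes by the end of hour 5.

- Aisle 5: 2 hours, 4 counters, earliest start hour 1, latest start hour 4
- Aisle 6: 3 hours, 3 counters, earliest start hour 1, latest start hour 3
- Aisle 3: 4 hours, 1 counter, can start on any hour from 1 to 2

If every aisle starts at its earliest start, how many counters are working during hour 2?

8

At early start, hour 2 has: Aisle 5, Aisle 6, Aisle 3.
Demand: 4 + 3 + 1 = 8.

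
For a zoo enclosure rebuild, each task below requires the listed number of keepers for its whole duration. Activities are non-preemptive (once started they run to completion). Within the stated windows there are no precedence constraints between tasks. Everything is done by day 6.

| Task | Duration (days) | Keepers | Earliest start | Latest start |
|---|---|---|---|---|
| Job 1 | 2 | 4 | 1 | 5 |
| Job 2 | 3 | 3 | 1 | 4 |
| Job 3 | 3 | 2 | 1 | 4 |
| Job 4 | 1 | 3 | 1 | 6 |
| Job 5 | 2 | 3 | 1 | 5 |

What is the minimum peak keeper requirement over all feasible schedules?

6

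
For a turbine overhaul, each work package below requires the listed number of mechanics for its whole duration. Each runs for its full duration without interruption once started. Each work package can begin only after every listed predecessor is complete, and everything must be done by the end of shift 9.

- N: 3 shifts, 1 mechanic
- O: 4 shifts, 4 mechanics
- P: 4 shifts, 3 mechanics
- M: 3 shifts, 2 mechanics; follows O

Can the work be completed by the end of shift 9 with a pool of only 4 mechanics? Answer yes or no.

no

Total mechanic-shifts = 37; over 9 shifts the average is 37/9 > 4, so some shift must exceed 4.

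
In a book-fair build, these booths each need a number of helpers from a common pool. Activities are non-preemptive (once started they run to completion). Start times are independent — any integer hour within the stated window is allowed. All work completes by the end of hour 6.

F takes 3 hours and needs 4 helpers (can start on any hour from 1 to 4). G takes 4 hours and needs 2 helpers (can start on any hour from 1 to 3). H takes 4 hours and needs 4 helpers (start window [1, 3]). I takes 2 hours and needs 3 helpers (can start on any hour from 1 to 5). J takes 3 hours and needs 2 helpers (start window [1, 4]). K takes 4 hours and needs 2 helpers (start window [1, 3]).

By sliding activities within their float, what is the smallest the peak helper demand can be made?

12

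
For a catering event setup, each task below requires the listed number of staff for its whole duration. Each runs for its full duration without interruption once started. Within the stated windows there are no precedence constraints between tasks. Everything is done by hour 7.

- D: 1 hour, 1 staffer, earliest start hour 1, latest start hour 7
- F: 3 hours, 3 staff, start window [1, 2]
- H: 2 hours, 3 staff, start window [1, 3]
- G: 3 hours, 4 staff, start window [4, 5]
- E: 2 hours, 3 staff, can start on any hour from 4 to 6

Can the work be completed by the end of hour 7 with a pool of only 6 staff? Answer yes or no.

no

The minimum achievable peak is 7; 6 < 7, so no feasible schedule stays within the cap.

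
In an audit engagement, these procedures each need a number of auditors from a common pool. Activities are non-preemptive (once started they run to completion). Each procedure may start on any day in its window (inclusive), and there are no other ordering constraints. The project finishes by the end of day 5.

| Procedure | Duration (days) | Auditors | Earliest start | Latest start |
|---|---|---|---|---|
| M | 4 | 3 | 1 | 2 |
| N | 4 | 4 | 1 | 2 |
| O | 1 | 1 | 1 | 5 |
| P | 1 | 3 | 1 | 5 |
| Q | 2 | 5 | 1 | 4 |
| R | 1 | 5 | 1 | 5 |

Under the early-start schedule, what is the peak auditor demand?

21

Early-start schedule: M@1, N@1, O@1, P@1, Q@1, R@1.
Load per day: day 1: 21, day 2: 12, day 3: 7, day 4: 7, day 5: 0.
Peak is 21.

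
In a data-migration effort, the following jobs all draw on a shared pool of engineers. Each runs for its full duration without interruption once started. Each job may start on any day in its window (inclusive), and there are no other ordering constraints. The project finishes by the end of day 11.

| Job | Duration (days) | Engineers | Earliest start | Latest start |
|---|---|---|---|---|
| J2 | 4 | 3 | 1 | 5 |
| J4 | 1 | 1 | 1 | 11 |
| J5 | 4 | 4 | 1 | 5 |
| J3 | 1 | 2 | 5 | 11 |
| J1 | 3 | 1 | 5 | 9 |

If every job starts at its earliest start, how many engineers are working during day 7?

1

At early start, day 7 has: J1.
Demand: 1 = 1.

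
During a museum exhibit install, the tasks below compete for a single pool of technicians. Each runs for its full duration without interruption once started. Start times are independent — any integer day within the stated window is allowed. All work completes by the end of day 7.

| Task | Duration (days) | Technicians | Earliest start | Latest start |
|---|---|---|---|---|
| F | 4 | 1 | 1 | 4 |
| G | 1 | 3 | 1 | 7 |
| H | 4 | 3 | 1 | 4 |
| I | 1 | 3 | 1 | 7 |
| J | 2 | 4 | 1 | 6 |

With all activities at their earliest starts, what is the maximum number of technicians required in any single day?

14

Early-start schedule: F@1, G@1, H@1, I@1, J@1.
Load per day: day 1: 14, day 2: 8, day 3: 4, day 4: 4, day 5: 0, day 6: 0, day 7: 0.
Peak is 14.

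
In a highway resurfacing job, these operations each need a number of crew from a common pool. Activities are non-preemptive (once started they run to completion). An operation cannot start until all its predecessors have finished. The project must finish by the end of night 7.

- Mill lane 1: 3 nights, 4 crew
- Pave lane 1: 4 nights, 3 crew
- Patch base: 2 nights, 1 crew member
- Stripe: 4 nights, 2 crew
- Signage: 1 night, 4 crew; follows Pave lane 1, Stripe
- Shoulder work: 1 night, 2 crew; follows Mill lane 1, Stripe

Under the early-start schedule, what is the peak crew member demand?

10

Early-start schedule: Mill lane 1@1, Pave lane 1@1, Patch base@1, Stripe@1, Signage@5, Shoulder work@5.
Load per night: night 1: 10, night 2: 10, night 3: 9, night 4: 5, night 5: 6, night 6: 0, night 7: 0.
Peak is 10.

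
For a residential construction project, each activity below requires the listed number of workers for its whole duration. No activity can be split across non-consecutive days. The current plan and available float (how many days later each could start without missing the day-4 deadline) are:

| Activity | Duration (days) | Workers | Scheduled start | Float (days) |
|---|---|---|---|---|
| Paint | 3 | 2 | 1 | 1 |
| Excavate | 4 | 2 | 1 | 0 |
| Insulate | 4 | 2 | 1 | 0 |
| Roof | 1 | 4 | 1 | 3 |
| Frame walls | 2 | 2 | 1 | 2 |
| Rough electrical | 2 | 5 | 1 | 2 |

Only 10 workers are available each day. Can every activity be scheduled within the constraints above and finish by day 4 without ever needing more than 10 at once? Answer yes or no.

no

The minimum achievable peak is 11; 10 < 11, so no feasible schedule stays within the cap.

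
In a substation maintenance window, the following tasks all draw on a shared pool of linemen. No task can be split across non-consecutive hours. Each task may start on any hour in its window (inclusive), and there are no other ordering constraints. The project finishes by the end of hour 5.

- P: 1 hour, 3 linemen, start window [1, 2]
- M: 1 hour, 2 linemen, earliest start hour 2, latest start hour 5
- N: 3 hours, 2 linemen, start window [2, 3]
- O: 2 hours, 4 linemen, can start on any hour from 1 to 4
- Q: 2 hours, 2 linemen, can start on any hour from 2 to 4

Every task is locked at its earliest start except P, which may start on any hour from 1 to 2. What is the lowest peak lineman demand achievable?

P@1: h1:7  h2:10  h3:4  h4:2  h5:0 → peak 10
P@2: h1:4  h2:13  h3:4  h4:2  h5:0 → peak 13
Best is P@1, peak 10.

10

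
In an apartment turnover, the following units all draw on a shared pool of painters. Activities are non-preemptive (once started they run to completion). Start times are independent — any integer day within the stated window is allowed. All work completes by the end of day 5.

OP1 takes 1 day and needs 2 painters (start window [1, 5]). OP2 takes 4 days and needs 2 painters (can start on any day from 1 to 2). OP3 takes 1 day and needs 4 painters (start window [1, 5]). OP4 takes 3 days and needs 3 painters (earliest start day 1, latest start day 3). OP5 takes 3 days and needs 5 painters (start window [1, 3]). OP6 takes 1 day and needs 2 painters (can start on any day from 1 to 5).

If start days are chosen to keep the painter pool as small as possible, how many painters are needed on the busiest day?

Early-start (OP1@1, OP2@1, OP3@1, OP4@1, OP5@1, OP6@1) gives peak 18: d1:18  d2:10  d3:10  d4:2  d5:0.
Shift OP4→2, OP5→2.
Schedule OP1@1, OP2@1, OP3@1, OP4@2, OP5@2, OP6@1: d1:10  d2:10  d3:10  d4:10  d5:0 — peak 10.

10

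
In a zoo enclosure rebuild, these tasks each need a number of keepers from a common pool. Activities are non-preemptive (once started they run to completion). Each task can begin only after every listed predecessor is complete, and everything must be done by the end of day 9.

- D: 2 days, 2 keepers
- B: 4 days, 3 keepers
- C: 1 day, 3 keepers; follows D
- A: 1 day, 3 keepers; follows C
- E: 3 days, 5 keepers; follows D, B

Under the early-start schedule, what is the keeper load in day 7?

5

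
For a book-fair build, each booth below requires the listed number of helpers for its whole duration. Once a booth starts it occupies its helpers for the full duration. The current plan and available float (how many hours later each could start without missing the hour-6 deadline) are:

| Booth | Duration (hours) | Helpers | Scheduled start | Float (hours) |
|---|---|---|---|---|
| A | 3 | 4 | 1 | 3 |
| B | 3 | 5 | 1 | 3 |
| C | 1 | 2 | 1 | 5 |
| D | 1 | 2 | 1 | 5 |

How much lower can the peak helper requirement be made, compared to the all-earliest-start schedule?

7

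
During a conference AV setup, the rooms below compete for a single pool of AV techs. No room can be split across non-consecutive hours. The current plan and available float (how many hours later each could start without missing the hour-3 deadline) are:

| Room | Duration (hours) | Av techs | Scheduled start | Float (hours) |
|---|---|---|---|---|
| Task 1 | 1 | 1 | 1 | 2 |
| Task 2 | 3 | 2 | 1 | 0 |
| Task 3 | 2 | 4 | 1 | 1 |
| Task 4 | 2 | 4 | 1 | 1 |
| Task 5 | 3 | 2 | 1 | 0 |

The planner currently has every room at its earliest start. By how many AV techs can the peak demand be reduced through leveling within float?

1

Early-start peak: h1:13  h2:12  h3:4 ⇒ 13.
Leveled (Task 1@1, Task 2@1, Task 3@1, Task 4@2, Task 5@1): h1:9  h2:12  h3:8 ⇒ 12.
Reduction 13 − 12 = 1.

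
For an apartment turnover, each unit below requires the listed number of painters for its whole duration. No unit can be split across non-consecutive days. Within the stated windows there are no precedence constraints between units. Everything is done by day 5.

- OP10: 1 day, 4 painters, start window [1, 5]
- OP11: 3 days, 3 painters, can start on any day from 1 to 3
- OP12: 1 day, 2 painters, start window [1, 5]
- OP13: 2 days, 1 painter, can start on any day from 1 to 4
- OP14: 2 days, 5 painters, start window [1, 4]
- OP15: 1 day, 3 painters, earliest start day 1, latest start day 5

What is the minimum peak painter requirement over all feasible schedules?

7

Early-start (OP10@1, OP11@1, OP12@1, OP13@1, OP14@1, OP15@1) gives peak 18: d1:18  d2:9  d3:3  d4:0  d5:0.
Shift OP12→2, OP13→2, OP14→4, OP15→3.
Schedule OP10@1, OP11@1, OP12@2, OP13@2, OP14@4, OP15@3: d1:7  d2:6  d3:7  d4:5  d5:5 — peak 7.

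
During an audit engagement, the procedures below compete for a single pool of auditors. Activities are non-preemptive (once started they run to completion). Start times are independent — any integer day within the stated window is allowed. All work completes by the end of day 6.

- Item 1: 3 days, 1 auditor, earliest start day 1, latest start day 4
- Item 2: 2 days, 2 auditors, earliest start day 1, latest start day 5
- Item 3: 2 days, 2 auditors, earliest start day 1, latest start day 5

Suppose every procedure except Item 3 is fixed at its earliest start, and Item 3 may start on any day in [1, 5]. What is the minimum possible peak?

3

Item 3@1: d1:5  d2:5  d3:1  d4:0  d5:0  d6:0 → peak 5
Item 3@2: d1:3  d2:5  d3:3  d4:0  d5:0  d6:0 → peak 5
Item 3@3: d1:3  d2:3  d3:3  d4:2  d5:0  d6:0 → peak 3
Item 3@4: d1:3  d2:3  d3:1  d4:2  d5:2  d6:0 → peak 3
Item 3@5: d1:3  d2:3  d3:1  d4:0  d5:2  d6:2 → peak 3
Best is Item 3@3, peak 3.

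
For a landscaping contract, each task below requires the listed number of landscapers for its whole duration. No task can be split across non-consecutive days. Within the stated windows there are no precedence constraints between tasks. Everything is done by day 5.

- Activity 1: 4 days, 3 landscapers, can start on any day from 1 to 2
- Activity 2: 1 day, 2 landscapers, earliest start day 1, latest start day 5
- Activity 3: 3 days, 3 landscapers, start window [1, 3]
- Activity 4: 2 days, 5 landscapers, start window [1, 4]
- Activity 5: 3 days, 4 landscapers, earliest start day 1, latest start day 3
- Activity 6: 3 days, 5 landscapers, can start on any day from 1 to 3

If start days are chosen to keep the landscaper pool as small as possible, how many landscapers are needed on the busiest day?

Early-start (Activity 1@1, Activity 2@1, Activity 3@1, Activity 4@1, Activity 5@1, Activity 6@1) gives peak 22: d1:22  d2:20  d3:15  d4:3  d5:0.
Shift Activity 5→2, Activity 6→3.
Schedule Activity 1@1, Activity 2@1, Activity 3@1, Activity 4@1, Activity 5@2, Activity 6@3: d1:13  d2:15  d3:15  d4:12  d5:5 — peak 15.

15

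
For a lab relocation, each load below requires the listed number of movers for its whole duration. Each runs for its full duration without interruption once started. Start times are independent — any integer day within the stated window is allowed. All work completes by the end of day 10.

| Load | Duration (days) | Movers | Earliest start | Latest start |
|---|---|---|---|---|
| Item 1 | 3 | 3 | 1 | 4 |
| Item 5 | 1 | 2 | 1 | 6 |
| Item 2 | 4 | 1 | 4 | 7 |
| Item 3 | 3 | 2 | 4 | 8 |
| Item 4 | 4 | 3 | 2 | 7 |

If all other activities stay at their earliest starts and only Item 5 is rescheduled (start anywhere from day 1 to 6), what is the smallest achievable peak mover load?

6

Item 5@1: d1:5  d2:6  d3:6  d4:6  d5:6  d6:3  d7:1  d8:0  d9:0  d10:0 → peak 6
Item 5@2: d1:3  d2:8  d3:6  d4:6  d5:6  d6:3  d7:1  d8:0  d9:0  d10:0 → peak 8
Item 5@3: d1:3  d2:6  d3:8  d4:6  d5:6  d6:3  d7:1  d8:0  d9:0  d10:0 → peak 8
Item 5@4: d1:3  d2:6  d3:6  d4:8  d5:6  d6:3  d7:1  d8:0  d9:0  d10:0 → peak 8
Item 5@5: d1:3  d2:6  d3:6  d4:6  d5:8  d6:3  d7:1  d8:0  d9:0  d10:0 → peak 8
Item 5@6: d1:3  d2:6  d3:6  d4:6  d5:6  d6:5  d7:1  d8:0  d9:0  d10:0 → peak 6
Best is Item 5@1, peak 6.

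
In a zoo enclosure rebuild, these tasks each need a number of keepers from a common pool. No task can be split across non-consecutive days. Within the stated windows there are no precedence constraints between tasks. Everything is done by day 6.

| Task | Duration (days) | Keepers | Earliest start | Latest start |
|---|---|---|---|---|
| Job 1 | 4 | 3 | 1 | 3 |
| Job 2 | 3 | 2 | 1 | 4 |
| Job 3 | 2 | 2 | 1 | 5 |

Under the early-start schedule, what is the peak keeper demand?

Early-start schedule: Job 1@1, Job 2@1, Job 3@1.
Load per day: day 1: 7, day 2: 7, day 3: 5, day 4: 3, day 5: 0, day 6: 0.
Peak is 7.

7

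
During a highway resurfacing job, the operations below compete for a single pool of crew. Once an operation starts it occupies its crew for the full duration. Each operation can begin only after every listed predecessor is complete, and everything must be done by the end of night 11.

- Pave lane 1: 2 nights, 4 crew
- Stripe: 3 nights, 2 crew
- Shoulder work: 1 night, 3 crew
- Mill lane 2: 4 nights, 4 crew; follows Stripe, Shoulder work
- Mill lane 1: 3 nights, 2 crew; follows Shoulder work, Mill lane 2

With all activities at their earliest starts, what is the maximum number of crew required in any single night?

9

Early-start schedule: Pave lane 1@1, Stripe@1, Shoulder work@1, Mill lane 2@4, Mill lane 1@8.
Load per night: night 1: 9, night 2: 6, night 3: 2, night 4: 4, night 5: 4, night 6: 4, night 7: 4, night 8: 2, night 9: 2, night 10: 2, night 11: 0.
Peak is 9.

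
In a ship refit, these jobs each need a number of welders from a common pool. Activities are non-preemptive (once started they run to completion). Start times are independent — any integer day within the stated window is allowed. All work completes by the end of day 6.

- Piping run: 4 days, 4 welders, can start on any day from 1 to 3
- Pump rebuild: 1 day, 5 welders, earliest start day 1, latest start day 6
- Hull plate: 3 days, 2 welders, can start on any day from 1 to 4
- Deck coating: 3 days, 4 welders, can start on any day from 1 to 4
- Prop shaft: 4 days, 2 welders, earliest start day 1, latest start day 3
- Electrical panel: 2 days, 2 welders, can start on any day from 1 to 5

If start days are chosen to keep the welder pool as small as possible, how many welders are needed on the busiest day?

Early-start (Piping run@1, Pump rebuild@1, Hull plate@1, Deck coating@1, Prop shaft@1, Electrical panel@1) gives peak 19: d1:19  d2:14  d3:12  d4:6  d5:0  d6:0.
Shift Pump rebuild→5, Deck coating→4.
Schedule Piping run@1, Pump rebuild@5, Hull plate@1, Deck coating@4, Prop shaft@1, Electrical panel@1: d1:10  d2:10  d3:8  d4:10  d5:9  d6:4 — peak 10.

10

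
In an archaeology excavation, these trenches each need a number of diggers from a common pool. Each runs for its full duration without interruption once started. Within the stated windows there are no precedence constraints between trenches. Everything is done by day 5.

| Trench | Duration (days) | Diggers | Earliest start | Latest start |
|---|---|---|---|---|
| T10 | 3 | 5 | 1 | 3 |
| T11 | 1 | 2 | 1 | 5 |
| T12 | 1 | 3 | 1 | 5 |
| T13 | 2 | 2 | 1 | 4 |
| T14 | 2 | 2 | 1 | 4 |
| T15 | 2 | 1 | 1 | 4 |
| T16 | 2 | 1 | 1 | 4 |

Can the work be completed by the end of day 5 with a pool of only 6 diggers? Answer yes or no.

no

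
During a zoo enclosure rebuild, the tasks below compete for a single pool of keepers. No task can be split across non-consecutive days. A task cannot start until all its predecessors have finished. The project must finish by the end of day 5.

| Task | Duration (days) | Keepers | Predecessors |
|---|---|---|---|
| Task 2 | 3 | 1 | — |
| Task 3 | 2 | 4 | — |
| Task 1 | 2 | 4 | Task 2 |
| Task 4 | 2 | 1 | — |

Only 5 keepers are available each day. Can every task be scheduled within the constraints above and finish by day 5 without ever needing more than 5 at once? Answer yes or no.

yes

Schedule Task 2@1, Task 3@1, Task 1@4, Task 4@3: d1:5  d2:5  d3:2  d4:5  d5:4 — peak 5 ≤ 5.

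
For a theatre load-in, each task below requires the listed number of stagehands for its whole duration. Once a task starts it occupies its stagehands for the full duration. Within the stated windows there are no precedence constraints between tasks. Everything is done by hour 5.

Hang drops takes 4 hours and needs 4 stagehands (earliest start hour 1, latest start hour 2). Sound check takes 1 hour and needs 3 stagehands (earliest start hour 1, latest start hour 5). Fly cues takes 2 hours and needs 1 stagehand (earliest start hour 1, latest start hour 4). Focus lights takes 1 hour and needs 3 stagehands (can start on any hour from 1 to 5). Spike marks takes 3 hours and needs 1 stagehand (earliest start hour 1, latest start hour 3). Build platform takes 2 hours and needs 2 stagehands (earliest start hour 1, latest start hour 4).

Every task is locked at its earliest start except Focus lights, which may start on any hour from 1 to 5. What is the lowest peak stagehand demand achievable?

11

Focus lights@1: h1:14  h2:8  h3:5  h4:4  h5:0 → peak 14
Focus lights@2: h1:11  h2:11  h3:5  h4:4  h5:0 → peak 11
Focus lights@3: h1:11  h2:8  h3:8  h4:4  h5:0 → peak 11
Focus lights@4: h1:11  h2:8  h3:5  h4:7  h5:0 → peak 11
Focus lights@5: h1:11  h2:8  h3:5  h4:4  h5:3 → peak 11
Best is Focus lights@2, peak 11.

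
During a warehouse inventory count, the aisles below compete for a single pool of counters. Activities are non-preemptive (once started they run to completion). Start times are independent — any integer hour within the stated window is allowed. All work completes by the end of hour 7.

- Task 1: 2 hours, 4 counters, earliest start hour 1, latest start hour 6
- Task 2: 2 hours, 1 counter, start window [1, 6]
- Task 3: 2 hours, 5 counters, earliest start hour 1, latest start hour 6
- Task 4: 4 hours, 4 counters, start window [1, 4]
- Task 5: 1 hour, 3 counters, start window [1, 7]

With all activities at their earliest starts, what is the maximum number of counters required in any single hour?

Early-start schedule: Task 1@1, Task 2@1, Task 3@1, Task 4@1, Task 5@1.
Load per hour: hour 1: 17, hour 2: 14, hour 3: 4, hour 4: 4, hour 5: 0, hour 6: 0, hour 7: 0.
Peak is 17.

17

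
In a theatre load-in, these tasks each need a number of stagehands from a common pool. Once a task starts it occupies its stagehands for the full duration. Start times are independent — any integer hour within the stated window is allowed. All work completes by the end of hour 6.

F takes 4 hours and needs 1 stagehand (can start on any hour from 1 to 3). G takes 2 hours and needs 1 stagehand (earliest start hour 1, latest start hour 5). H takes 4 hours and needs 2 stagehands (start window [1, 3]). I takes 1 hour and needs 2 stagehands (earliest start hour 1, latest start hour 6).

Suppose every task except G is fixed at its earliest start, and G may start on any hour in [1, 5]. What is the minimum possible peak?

5

G@1: h1:6  h2:4  h3:3  h4:3  h5:0  h6:0 → peak 6
G@2: h1:5  h2:4  h3:4  h4:3  h5:0  h6:0 → peak 5
G@3: h1:5  h2:3  h3:4  h4:4  h5:0  h6:0 → peak 5
G@4: h1:5  h2:3  h3:3  h4:4  h5:1  h6:0 → peak 5
G@5: h1:5  h2:3  h3:3  h4:3  h5:1  h6:1 → peak 5
Best is G@2, peak 5.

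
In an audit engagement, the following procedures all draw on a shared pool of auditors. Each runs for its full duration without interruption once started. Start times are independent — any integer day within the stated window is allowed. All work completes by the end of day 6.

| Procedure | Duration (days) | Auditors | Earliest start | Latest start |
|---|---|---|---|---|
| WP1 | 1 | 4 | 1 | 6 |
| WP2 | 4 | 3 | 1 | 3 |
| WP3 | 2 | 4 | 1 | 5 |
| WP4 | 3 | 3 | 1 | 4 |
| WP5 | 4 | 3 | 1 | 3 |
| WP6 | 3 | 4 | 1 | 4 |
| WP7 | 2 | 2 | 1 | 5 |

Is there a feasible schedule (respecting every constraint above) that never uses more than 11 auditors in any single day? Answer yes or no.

yes

Schedule WP1@1, WP2@1, WP3@5, WP4@1, WP5@2, WP6@4, WP7@2: d1:10  d2:11  d3:11  d4:10  d5:11  d6:8 — peak 11 ≤ 11.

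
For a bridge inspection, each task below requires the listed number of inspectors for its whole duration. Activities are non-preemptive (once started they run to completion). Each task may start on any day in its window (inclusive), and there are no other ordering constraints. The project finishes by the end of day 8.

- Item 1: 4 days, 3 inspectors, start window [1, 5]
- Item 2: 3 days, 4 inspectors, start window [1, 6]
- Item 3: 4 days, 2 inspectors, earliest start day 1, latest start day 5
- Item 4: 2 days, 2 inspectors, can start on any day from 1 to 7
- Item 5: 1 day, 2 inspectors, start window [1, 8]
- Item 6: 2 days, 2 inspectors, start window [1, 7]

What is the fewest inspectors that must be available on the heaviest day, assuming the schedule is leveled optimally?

Early-start (Item 1@1, Item 2@1, Item 3@1, Item 4@1, Item 5@1, Item 6@1) gives peak 15: d1:15  d2:13  d3:9  d4:5  d5:0  d6:0  d7:0  d8:0.
Shift Item 2→5, Item 4→5, Item 5→8, Item 6→7.
Schedule Item 1@1, Item 2@5, Item 3@1, Item 4@5, Item 5@8, Item 6@7: d1:5  d2:5  d3:5  d4:5  d5:6  d6:6  d7:6  d8:4 — peak 6.
Total inspector-days = 42 over 8 days ⇒ peak ≥ ⌈42/8⌉ = 6, so 6 is optimal.

6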